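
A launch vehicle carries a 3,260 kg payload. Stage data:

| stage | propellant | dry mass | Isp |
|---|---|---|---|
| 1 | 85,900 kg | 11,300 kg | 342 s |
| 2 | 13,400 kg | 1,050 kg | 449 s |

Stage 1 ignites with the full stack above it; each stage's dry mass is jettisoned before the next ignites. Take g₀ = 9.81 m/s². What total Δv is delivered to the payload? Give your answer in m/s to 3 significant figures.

Ignition mass of stage 1 = 85,900+11,300 + 13,400+1,050 + 3,260 = 114,910 kg.
Stage 1: m₀ = 114,910 kg, m_f = 114,910 − 85,900 = 29,010 kg; Δv = 342×9.81×ln(3.961) = 3355.0×1.3765 ≈ 4618 m/s.
Stage 2: m₀ = 17,710 kg, m_f = 17,710 − 13,400 = 4,310 kg; Δv = 449×9.81×ln(4.109) = 4404.7×1.4132 ≈ 6225 m/s.
Total Δv = 4618 + 6225 = 10843 m/s.

Δv ≈ 10800 m/s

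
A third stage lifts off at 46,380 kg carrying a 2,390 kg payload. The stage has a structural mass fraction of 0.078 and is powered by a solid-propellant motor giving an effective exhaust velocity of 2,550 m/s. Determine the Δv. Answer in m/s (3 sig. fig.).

Stage wet mass = m₀ − payload = 46,380 − 2,390 = 43,990 kg.
Stage dry mass = ε × stage wet mass = 0.078 × 43,990 = 3,431.22 kg.
Burnout mass m_f = stage dry + payload = 3,431.22 + 2,390 = 5,821.22 kg.
Using Δv = v_e ln(m₀/m_f): Δv = v_e · ln(46,380/5,821.22) = 2550.0 × ln(7.967) = 2550.0 × 2.0754 ≈ 5292 m/s.

Δv ≈ 5290 m/s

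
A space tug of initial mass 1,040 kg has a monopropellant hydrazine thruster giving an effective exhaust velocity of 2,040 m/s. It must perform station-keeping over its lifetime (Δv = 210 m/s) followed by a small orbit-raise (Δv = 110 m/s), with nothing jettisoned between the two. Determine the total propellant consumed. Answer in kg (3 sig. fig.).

total propellant consumed ≈ 151 kg

After the first burn: m = 1040 × exp(−210/2040.0) = 1040 × 0.90218 = 938.267 kg.
After the second burn: m = 938.267 × exp(−110/2040.0) = 938.267 × 0.94751 = 889.017 kg.
Total propellant = m₀ − m_final = 1040 − 889.017 = 150.983 kg.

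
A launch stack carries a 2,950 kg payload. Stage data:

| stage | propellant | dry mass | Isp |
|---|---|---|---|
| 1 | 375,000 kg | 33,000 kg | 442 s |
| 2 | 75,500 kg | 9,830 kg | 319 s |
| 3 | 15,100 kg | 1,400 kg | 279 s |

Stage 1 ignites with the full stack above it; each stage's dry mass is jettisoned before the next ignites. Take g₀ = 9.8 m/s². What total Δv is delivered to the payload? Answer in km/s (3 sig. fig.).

Ignition mass of stage 1 = 375,000+33,000 + 75,500+9,830 + 15,100+1,400 + 2,950 = 512,780 kg.
Stage 1: m₀ = 512,780 kg, m_f = 512,780 − 375,000 = 137,780 kg; Δv = 442×9.8×ln(3.722) = 4331.6×1.3142 ≈ 5693 m/s.
Stage 2: m₀ = 104,780 kg, m_f = 104,780 − 75,500 = 29,280 kg; Δv = 319×9.8×ln(3.579) = 3126.2×1.2750 ≈ 3986 m/s.
Stage 3: m₀ = 19,450 kg, m_f = 19,450 − 15,100 = 4,350 kg; Δv = 279×9.8×ln(4.471) = 2734.2×1.4977 ≈ 4095 m/s.
Total Δv = 5693 + 3986 + 4095 = 13774 m/s.

Δv ≈ 13.8 km/s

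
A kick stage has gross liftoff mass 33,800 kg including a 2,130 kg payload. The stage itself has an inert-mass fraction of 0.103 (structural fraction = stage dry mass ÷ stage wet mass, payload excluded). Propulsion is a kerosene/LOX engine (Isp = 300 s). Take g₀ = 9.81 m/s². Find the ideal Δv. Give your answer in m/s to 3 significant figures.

Δv ≈ 5400 m/s

Stage wet mass = m₀ − payload = 33,800 − 2,130 = 31,670 kg.
Stage dry mass = ε × stage wet mass = 0.103 × 31,670 = 3,262.01 kg.
Burnout mass m_f = stage dry + payload = 3,262.01 + 2,130 = 5,392.01 kg.
v_e = Isp · g₀ = 300 × 9.81 = 2943.0 m/s.
Using Δv = v_e ln(m₀/m_f): Δv = v_e · ln(33,800/5,392.01) = 2943.0 × ln(6.269) = 2943.0 × 1.8355 ≈ 5402 m/s.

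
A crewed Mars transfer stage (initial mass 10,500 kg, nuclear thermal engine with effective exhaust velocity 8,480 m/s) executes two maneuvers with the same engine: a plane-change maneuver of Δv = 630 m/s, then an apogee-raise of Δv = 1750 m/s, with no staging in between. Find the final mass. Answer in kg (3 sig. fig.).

After the first burn: m = 10500 × exp(−630/8480.0) = 10500 × 0.92840 = 9,748.2 kg.
After the second burn: m = 9,748.2 × exp(−1750/8480.0) = 9,748.2 × 0.81353 = 7,930.45 kg.

final mass ≈ 7930 kg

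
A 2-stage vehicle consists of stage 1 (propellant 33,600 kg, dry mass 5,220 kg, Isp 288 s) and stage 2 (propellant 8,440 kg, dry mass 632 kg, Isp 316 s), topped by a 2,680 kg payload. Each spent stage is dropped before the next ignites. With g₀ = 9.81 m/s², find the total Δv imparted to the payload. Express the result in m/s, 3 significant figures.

Δv ≈ 7010 m/s

Ignition mass of stage 1 = 33,600+5,220 + 8,440+632 + 2,680 = 50,572 kg.
Stage 1: m₀ = 50,572 kg, m_f = 50,572 − 33,600 = 16,972 kg; Δv = 288×9.81×ln(2.98) = 2825.3×1.0918 ≈ 3085 m/s.
Stage 2: m₀ = 11,752 kg, m_f = 11,752 − 8,440 = 3,312 kg; Δv = 316×9.81×ln(3.548) = 3100.0×1.2665 ≈ 3926 m/s.
Total Δv = 3085 + 3926 = 7011 m/s.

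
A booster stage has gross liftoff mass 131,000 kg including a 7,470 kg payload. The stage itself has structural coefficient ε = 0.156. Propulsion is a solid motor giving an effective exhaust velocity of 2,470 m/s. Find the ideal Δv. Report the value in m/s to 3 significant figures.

Stage wet mass = m₀ − payload = 131,000 − 7,470 = 123,530 kg.
Stage dry mass = ε × stage wet mass = 0.156 × 123,530 = 19,270.7 kg.
Burnout mass m_f = stage dry + payload = 19,270.7 + 7,470 = 26,740.7 kg.
From the ideal rocket equation, Δv = v_e · ln(131,000/26,740.7) = 2470.0 × ln(4.899) = 2470.0 × 1.5890 ≈ 3925 m/s.

Δv ≈ 3920 m/s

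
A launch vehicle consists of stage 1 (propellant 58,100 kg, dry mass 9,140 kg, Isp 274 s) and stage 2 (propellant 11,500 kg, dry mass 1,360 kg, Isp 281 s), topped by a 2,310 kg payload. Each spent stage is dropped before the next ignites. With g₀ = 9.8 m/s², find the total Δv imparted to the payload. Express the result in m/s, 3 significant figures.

Ignition mass of stage 1 = 58,100+9,140 + 11,500+1,360 + 2,310 = 82,410 kg.
Stage 1: m₀ = 82,410 kg, m_f = 82,410 − 58,100 = 24,310 kg; Δv = 274×9.8×ln(3.39) = 2685.2×1.2208 ≈ 3278 m/s.
Stage 2: m₀ = 15,170 kg, m_f = 15,170 − 11,500 = 3,670 kg; Δv = 281×9.8×ln(4.134) = 2753.8×1.4191 ≈ 3908 m/s.
Total Δv = 3278 + 3908 = 7186 m/s.

Δv ≈ 7190 m/s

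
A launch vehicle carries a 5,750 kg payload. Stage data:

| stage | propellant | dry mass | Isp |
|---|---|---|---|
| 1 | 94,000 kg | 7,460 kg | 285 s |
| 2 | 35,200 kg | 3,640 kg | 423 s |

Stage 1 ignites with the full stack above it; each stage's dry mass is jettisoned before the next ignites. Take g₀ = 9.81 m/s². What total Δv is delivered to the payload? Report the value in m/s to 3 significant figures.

Δv ≈ 9350 m/s

Ignition mass of stage 1 = 94,000+7,460 + 35,200+3,640 + 5,750 = 146,050 kg.
Stage 1: m₀ = 146,050 kg, m_f = 146,050 − 94,000 = 52,050 kg; Δv = 285×9.81×ln(2.806) = 2795.9×1.0317 ≈ 2885 m/s.
Stage 2: m₀ = 44,590 kg, m_f = 44,590 − 35,200 = 9,390 kg; Δv = 423×9.81×ln(4.749) = 4149.6×1.5579 ≈ 6465 m/s.
Total Δv = 2885 + 6465 = 9350 m/s.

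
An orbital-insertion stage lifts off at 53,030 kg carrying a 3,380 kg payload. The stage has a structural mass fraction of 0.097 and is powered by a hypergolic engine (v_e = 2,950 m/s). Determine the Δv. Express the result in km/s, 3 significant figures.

Δv ≈ 5.51 km/s

Stage wet mass = m₀ − payload = 53,030 − 3,380 = 49,650 kg.
Stage dry mass = ε × stage wet mass = 0.097 × 49,650 = 4,816.05 kg.
Burnout mass m_f = stage dry + payload = 4,816.05 + 3,380 = 8,196.05 kg.
By the Tsiolkovsky rocket equation, Δv = v_e · ln(53,030/8,196.05) = 2950.0 × ln(6.47) = 2950.0 × 1.8672 ≈ 5508 m/s.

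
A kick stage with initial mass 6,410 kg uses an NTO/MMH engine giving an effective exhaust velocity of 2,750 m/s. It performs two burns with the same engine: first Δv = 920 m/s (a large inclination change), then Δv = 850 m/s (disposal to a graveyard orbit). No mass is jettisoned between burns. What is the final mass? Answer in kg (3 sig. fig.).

final mass ≈ 3370 kg

After the first burn: m = 6410 × exp(−920/2750.0) = 6410 × 0.71566 = 4,587.38 kg.
After the second burn: m = 4,587.38 × exp(−850/2750.0) = 4,587.38 × 0.73411 = 3,367.64 kg.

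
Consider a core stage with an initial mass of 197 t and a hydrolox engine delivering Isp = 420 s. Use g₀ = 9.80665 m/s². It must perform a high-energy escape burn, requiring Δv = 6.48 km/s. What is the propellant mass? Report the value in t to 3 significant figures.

v_e = Isp · g₀ = 420 × 9.80665 = 4118.8 m/s.
m₀/m_f = exp(Δv / v_e) = exp(6480 / 4118.8) = exp(1.5733) = 4.8224.
m_f = 197 / 4.8224 = 40.851 t, so propellant = m₀ − m_f = 197 − 40.851 = 156.149 t.

propellant mass ≈ 156 t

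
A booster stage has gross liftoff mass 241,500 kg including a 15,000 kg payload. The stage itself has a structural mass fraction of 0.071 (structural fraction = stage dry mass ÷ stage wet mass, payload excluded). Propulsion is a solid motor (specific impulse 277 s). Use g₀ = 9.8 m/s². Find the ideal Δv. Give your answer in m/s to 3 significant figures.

Δv ≈ 5570 m/s

Stage wet mass = m₀ − payload = 241,500 − 15,000 = 226,500 kg.
Stage dry mass = ε × stage wet mass = 0.071 × 226,500 = 16,081.5 kg.
Burnout mass m_f = stage dry + payload = 16,081.5 + 15,000 = 31,081.5 kg.
v_e = Isp · g₀ = 277 × 9.8 = 2714.6 m/s.
From the ideal rocket equation, Δv = v_e · ln(241,500/31,081.5) = 2714.6 × ln(7.77) = 2714.6 × 2.0503 ≈ 5566 m/s.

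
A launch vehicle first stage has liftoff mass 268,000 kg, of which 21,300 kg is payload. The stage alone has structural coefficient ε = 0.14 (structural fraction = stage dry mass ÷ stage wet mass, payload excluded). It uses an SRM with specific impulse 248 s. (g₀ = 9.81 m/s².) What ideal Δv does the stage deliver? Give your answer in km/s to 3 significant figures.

Stage wet mass = m₀ − payload = 268,000 − 21,300 = 246,700 kg.
Stage dry mass = ε × stage wet mass = 0.14 × 246,700 = 34,538 kg.
Burnout mass m_f = stage dry + payload = 34,538 + 21,300 = 55,838 kg.
v_e = Isp · g₀ = 248 × 9.81 = 2432.9 m/s.
From the ideal rocket equation, Δv = v_e · ln(268,000/55,838) = 2432.9 × ln(4.8) = 2432.9 × 1.5685 ≈ 3816 m/s.

Δv ≈ 3.82 km/s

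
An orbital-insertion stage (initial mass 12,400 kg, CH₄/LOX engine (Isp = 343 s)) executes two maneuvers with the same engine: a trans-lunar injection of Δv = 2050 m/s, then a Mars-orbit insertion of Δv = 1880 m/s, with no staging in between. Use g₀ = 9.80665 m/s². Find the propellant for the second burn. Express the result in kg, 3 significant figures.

propellant for the second burn ≈ 2890 kg

v_e = Isp · g₀ = 343 × 9.80665 = 3363.7 m/s.
After the first burn: m = 12400 × exp(−2050/3363.7) = 12400 × 0.54365 = 6,741.26 kg.
After the second burn: m = 6,741.26 × exp(−1880/3363.7) = 6,741.26 × 0.57183 = 3,854.85 kg.
Second-burn propellant = 6,741.26 − 3,854.85 = 2,886.41 kg.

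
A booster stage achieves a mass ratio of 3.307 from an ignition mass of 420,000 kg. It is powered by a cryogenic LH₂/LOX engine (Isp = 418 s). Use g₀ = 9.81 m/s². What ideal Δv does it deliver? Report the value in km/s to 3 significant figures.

v_e = Isp · g₀ = 418 × 9.81 = 4100.6 m/s.
Rocket equation: Δv = v_e · ln(3.307) = 4100.6 × 1.1960 ≈ 4904.5 m/s.

Δv ≈ 4.90 km/s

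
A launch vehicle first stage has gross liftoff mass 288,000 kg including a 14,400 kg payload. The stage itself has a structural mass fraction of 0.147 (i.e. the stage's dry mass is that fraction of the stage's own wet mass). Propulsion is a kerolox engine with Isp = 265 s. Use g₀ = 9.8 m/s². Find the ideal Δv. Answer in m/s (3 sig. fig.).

Stage wet mass = m₀ − payload = 288,000 − 14,400 = 273,600 kg.
Stage dry mass = ε × stage wet mass = 0.147 × 273,600 = 40,219.2 kg.
Burnout mass m_f = stage dry + payload = 40,219.2 + 14,400 = 54,619.2 kg.
v_e = Isp · g₀ = 265 × 9.8 = 2597.0 m/s.
From the ideal rocket equation, Δv = v_e · ln(288,000/54,619.2) = 2597.0 × ln(5.273) = 2597.0 × 1.6626 ≈ 4318 m/s.

Δv ≈ 4320 m/s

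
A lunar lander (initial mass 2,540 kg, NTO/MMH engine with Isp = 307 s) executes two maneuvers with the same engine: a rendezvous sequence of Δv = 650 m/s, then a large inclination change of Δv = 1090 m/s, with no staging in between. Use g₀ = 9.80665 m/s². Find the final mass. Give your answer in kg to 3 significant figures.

final mass ≈ 1430 kg

v_e = Isp · g₀ = 307 × 9.80665 = 3010.6 m/s.
After the first burn: m = 2540 × exp(−650/3010.6) = 2540 × 0.80582 = 2,046.78 kg.
After the second burn: m = 2,046.78 × exp(−1090/3010.6) = 2,046.78 × 0.69625 = 1,425.07 kg.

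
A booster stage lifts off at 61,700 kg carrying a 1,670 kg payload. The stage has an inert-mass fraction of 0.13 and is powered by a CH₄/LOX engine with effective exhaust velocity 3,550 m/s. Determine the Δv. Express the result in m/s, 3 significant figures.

Δv ≈ 6650 m/s

Stage wet mass = m₀ − payload = 61,700 − 1,670 = 60,030 kg.
Stage dry mass = ε × stage wet mass = 0.13 × 60,030 = 7,803.9 kg.
Burnout mass m_f = stage dry + payload = 7,803.9 + 1,670 = 9,473.9 kg.
Δv = v_e · ln(61,700/9,473.9) = 3550.0 × ln(6.513) = 3550.0 × 1.8737 ≈ 6652 m/s.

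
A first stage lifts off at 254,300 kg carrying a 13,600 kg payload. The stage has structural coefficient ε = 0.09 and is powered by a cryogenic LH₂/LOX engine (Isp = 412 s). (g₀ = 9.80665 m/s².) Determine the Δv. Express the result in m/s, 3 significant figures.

Δv ≈ 7980 m/s

Stage wet mass = m₀ − payload = 254,300 − 13,600 = 240,700 kg.
Stage dry mass = ε × stage wet mass = 0.09 × 240,700 = 21,663 kg.
Burnout mass m_f = stage dry + payload = 21,663 + 13,600 = 35,263 kg.
v_e = Isp · g₀ = 412 × 9.80665 = 4040.3 m/s.
Rocket equation: Δv = v_e · ln(254,300/35,263) = 4040.3 × ln(7.212) = 4040.3 × 1.9757 ≈ 7982 m/s.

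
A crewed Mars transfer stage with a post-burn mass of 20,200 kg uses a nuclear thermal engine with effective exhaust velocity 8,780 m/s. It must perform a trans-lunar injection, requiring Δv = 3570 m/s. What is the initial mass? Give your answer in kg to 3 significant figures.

m₀/m_f = exp(Δv / v_e) = exp(3570 / 8780.0) = exp(0.4066) = 1.5017.
m₀ = m_f × 1.5017 = 20,200 × 1.5017 = 30,334.3 kg.

initial mass ≈ 30300 kg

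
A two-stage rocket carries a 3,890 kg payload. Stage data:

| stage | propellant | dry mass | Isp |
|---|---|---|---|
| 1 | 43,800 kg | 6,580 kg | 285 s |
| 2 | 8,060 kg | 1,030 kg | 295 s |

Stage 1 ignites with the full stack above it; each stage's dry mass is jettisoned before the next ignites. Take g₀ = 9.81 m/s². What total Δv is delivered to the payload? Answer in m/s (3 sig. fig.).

Ignition mass of stage 1 = 43,800+6,580 + 8,060+1,030 + 3,890 = 63,360 kg.
Stage 1: m₀ = 63,360 kg, m_f = 63,360 − 43,800 = 19,560 kg; Δv = 285×9.81×ln(3.239) = 2795.9×1.1753 ≈ 3286 m/s.
Stage 2: m₀ = 12,980 kg, m_f = 12,980 − 8,060 = 4,920 kg; Δv = 295×9.81×ln(2.638) = 2894.0×0.9701 ≈ 2807 m/s.
Total Δv = 3286 + 2807 = 6093 m/s.

Δv ≈ 6090 m/s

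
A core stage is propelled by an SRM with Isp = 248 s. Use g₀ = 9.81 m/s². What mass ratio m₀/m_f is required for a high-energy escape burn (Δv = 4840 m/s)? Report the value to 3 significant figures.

v_e = Isp · g₀ = 248 × 9.81 = 2432.9 m/s.
m₀/m_f = exp(Δv / v_e) = exp(4840 / 2432.9) = exp(1.9894) = 7.3112.

mass ratio ≈ 7.31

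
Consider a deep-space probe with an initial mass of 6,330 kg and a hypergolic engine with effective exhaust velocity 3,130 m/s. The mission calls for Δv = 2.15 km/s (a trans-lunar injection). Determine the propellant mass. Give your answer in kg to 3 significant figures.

Rocket equation: m₀/m_f = exp(Δv / v_e) = exp(2150 / 3130.0) = exp(0.6869) = 1.9875.
m_f = 6,330 / 1.9875 = 3,184.91 kg, so propellant = m₀ − m_f = 6,330 − 3,184.91 = 3,145.09 kg.

propellant mass ≈ 3150 kg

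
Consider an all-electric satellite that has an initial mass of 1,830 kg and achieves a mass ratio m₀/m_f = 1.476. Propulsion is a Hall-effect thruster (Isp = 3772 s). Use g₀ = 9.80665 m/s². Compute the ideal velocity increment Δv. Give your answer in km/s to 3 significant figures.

v_e = Isp · g₀ = 3772 × 9.80665 = 36990.7 m/s.
Δv = v_e · ln(1.476) = 36990.7 × 0.3893 ≈ 14401.8 m/s.

Δv ≈ 14.4 km/s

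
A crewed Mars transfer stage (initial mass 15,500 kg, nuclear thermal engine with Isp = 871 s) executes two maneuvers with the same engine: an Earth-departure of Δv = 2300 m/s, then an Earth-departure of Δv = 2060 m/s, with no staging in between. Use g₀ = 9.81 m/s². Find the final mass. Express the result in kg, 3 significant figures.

final mass ≈ 9310 kg

v_e = Isp · g₀ = 871 × 9.81 = 8544.5 m/s.
After the first burn: m = 15500 × exp(−2300/8544.5) = 15500 × 0.76401 = 11,842.2 kg.
After the second burn: m = 11,842.2 × exp(−2060/8544.5) = 11,842.2 × 0.78577 = 9,305.25 kg.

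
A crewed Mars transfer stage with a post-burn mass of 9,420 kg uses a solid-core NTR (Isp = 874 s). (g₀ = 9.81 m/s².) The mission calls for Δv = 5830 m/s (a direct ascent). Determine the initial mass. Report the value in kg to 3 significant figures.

v_e = Isp · g₀ = 874 × 9.81 = 8573.9 m/s.
From the ideal rocket equation, m₀/m_f = exp(Δv / v_e) = exp(5830 / 8573.9) = exp(0.6800) = 1.9738.
m₀ = m_f × 1.9738 = 9,420 × 1.9738 = 18,593.2 kg.

initial mass ≈ 18600 kg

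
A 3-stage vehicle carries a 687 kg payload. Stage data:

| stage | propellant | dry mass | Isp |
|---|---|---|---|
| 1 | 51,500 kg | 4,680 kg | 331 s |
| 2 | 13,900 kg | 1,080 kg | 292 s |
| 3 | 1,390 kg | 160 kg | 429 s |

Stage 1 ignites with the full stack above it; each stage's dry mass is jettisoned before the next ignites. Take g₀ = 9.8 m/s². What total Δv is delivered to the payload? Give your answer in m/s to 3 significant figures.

Δv ≈ 12700 m/s

Ignition mass of stage 1 = 51,500+4,680 + 13,900+1,080 + 1,390+160 + 687 = 73,397 kg.
Stage 1: m₀ = 73,397 kg, m_f = 73,397 − 51,500 = 21,897 kg; Δv = 331×9.8×ln(3.352) = 3243.8×1.2095 ≈ 3923 m/s.
Stage 2: m₀ = 17,217 kg, m_f = 17,217 − 13,900 = 3,317 kg; Δv = 292×9.8×ln(5.191) = 2861.6×1.6468 ≈ 4713 m/s.
Stage 3: m₀ = 2,237 kg, m_f = 2,237 − 1,390 = 847 kg; Δv = 429×9.8×ln(2.641) = 4204.2×0.9712 ≈ 4083 m/s.
Total Δv = 3923 + 4713 + 4083 = 12719 m/s.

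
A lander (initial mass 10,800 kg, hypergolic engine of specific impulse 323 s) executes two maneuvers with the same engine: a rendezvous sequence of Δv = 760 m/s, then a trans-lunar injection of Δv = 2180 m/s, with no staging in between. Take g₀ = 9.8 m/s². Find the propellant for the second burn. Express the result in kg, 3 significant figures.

v_e = Isp · g₀ = 323 × 9.8 = 3165.4 m/s.
After the first burn: m = 10800 × exp(−760/3165.4) = 10800 × 0.78655 = 8,494.74 kg.
After the second burn: m = 8,494.74 × exp(−2180/3165.4) = 8,494.74 × 0.50223 = 4,266.31 kg.
Second-burn propellant = 8,494.74 − 4,266.31 = 4,228.43 kg.

propellant for the second burn ≈ 4230 kg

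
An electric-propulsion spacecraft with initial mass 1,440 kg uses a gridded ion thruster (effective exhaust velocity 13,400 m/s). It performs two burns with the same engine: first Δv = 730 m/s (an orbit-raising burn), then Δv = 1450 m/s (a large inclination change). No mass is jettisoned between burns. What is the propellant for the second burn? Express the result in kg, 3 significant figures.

After the first burn: m = 1440 × exp(−730/13400.0) = 1440 × 0.94698 = 1,363.65 kg.
After the second burn: m = 1,363.65 × exp(−1450/13400.0) = 1,363.65 × 0.89744 = 1,223.79 kg.
Second-burn propellant = 1,363.65 − 1,223.79 = 139.86 kg.

propellant for the second burn ≈ 140 kg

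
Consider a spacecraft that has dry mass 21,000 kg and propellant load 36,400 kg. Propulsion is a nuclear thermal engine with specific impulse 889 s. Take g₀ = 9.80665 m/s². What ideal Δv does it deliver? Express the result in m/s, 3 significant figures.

Δv ≈ 8770 m/s

v_e = Isp · g₀ = 889 × 9.80665 = 8718.1 m/s.
m₀ = m_dry + m_prop = 21,000 + 36,400 = 57,400 kg.
Using Δv = v_e ln(m₀/m_f): Δv = v_e · ln(m₀/m_f) = 8718.1 × ln(2.733) = 8718.1 × 1.0055 ≈ 8766.3 m/s.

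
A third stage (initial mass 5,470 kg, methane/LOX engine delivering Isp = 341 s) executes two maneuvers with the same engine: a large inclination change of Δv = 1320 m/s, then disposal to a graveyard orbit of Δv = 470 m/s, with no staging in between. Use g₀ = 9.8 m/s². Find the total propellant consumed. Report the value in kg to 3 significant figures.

v_e = Isp · g₀ = 341 × 9.8 = 3341.8 m/s.
After the first burn: m = 5470 × exp(−1320/3341.8) = 5470 × 0.67368 = 3,685.03 kg.
After the second burn: m = 3,685.03 × exp(−470/3341.8) = 3,685.03 × 0.86880 = 3,201.55 kg.
Total propellant = m₀ − m_final = 5470 − 3,201.55 = 2,268.45 kg.

total propellant consumed ≈ 2270 kg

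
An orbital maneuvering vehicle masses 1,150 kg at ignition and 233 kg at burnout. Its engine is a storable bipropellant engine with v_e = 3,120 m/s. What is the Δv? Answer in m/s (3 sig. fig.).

Δv ≈ 4980 m/s

By the Tsiolkovsky rocket equation, Δv = v_e · ln(m₀/m_f) = 3120.0 × ln(4.936) = 3120.0 × 1.5965 ≈ 4981.0 m/s.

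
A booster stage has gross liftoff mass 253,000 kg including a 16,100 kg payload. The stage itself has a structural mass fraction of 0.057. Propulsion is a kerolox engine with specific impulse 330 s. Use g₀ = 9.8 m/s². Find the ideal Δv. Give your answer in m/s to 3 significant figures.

Δv ≈ 6940 m/s

Stage wet mass = m₀ − payload = 253,000 − 16,100 = 236,900 kg.
Stage dry mass = ε × stage wet mass = 0.057 × 236,900 = 13,503.3 kg.
Burnout mass m_f = stage dry + payload = 13,503.3 + 16,100 = 29,603.3 kg.
v_e = Isp · g₀ = 330 × 9.8 = 3234.0 m/s.
Δv = v_e · ln(253,000/29,603.3) = 3234.0 × ln(8.546) = 3234.0 × 2.1455 ≈ 6939 m/s.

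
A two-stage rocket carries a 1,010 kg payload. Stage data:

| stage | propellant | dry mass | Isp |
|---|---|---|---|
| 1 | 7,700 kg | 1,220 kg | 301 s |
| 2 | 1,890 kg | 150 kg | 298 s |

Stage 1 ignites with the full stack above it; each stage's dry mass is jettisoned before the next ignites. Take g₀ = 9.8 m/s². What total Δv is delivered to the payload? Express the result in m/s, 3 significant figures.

Ignition mass of stage 1 = 7,700+1,220 + 1,890+150 + 1,010 = 11,970 kg.
Stage 1: m₀ = 11,970 kg, m_f = 11,970 − 7,700 = 4,270 kg; Δv = 301×9.8×ln(2.803) = 2949.8×1.0308 ≈ 3041 m/s.
Stage 2: m₀ = 3,050 kg, m_f = 3,050 − 1,890 = 1,160 kg; Δv = 298×9.8×ln(2.629) = 2920.4×0.9667 ≈ 2823 m/s.
Total Δv = 3041 + 2823 = 5864 m/s.

Δv ≈ 5860 m/s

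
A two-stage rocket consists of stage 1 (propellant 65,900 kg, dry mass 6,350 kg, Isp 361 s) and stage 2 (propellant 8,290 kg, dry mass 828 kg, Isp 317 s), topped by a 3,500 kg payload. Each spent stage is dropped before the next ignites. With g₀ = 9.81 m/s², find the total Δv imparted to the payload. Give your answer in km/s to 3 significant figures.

Δv ≈ 8.63 km/s

Ignition mass of stage 1 = 65,900+6,350 + 8,290+828 + 3,500 = 84,868 kg.
Stage 1: m₀ = 84,868 kg, m_f = 84,868 − 65,900 = 18,968 kg; Δv = 361×9.81×ln(4.474) = 3541.4×1.4983 ≈ 5306 m/s.
Stage 2: m₀ = 12,618 kg, m_f = 12,618 − 8,290 = 4,328 kg; Δv = 317×9.81×ln(2.915) = 3109.8×1.0700 ≈ 3328 m/s.
Total Δv = 5306 + 3328 = 8634 m/s.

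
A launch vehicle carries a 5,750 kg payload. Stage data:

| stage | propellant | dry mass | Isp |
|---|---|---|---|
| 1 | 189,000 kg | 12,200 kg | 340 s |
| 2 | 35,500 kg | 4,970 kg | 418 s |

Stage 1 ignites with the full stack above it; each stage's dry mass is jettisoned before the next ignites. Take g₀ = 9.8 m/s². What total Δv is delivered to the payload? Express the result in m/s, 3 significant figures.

Ignition mass of stage 1 = 189,000+12,200 + 35,500+4,970 + 5,750 = 247,420 kg.
Stage 1: m₀ = 247,420 kg, m_f = 247,420 − 189,000 = 58,420 kg; Δv = 340×9.8×ln(4.235) = 3332.0×1.4434 ≈ 4810 m/s.
Stage 2: m₀ = 46,220 kg, m_f = 46,220 − 35,500 = 10,720 kg; Δv = 418×9.8×ln(4.312) = 4096.4×1.4613 ≈ 5986 m/s.
Total Δv = 4810 + 5986 = 10796 m/s.

Δv ≈ 10800 m/s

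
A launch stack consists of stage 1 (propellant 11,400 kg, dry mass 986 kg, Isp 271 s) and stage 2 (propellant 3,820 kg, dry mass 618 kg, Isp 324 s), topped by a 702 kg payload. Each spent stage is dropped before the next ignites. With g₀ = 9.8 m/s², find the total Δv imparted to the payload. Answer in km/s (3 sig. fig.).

Ignition mass of stage 1 = 11,400+986 + 3,820+618 + 702 = 17,526 kg.
Stage 1: m₀ = 17,526 kg, m_f = 17,526 − 11,400 = 6,126 kg; Δv = 271×9.8×ln(2.861) = 2655.8×1.0511 ≈ 2792 m/s.
Stage 2: m₀ = 5,140 kg, m_f = 5,140 − 3,820 = 1,320 kg; Δv = 324×9.8×ln(3.894) = 3175.2×1.3594 ≈ 4316 m/s.
Total Δv = 2792 + 4316 = 7108 m/s.

Δv ≈ 7.11 km/s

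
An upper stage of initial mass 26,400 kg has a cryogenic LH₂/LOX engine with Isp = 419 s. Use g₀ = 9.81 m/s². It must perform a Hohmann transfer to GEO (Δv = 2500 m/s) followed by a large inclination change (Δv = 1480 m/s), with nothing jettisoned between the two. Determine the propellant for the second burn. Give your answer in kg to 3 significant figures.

v_e = Isp · g₀ = 419 × 9.81 = 4110.4 m/s.
After the first burn: m = 26400 × exp(−2500/4110.4) = 26400 × 0.54432 = 14,370 kg.
After the second burn: m = 14,370 × exp(−1480/4110.4) = 14,370 × 0.69763 = 10,024.9 kg.
Second-burn propellant = 14,370 − 10,024.9 = 4,345.1 kg.

propellant for the second burn ≈ 4350 kg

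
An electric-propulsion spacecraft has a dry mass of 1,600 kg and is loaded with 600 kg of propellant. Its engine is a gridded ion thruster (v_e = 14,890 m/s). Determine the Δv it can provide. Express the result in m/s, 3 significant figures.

Δv ≈ 4740 m/s

m₀ = m_dry + m_prop = 1,600 + 600 = 2,200 kg.
Using Δv = v_e ln(m₀/m_f): Δv = v_e · ln(m₀/m_f) = 14890.0 × ln(1.375) = 14890.0 × 0.3185 ≈ 4741.8 m/s.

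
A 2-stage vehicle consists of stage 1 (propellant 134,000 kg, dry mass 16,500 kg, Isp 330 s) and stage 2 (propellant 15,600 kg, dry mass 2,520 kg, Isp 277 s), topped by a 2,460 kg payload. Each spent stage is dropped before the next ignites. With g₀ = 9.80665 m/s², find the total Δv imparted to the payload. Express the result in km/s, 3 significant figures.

Δv ≈ 8.80 km/s

Ignition mass of stage 1 = 134,000+16,500 + 15,600+2,520 + 2,460 = 171,080 kg.
Stage 1: m₀ = 171,080 kg, m_f = 171,080 − 134,000 = 37,080 kg; Δv = 330×9.80665×ln(4.614) = 3236.2×1.5291 ≈ 4948 m/s.
Stage 2: m₀ = 20,580 kg, m_f = 20,580 − 15,600 = 4,980 kg; Δv = 277×9.80665×ln(4.133) = 2716.4×1.4189 ≈ 3854 m/s.
Total Δv = 4948 + 3854 = 8802 m/s.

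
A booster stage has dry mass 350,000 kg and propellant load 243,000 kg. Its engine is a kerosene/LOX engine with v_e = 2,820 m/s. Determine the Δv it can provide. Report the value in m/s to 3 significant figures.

Δv ≈ 1490 m/s

m₀ = m_dry + m_prop = 350,000 + 243,000 = 593,000 kg.
Rocket equation: Δv = v_e · ln(m₀/m_f) = 2820.0 × ln(1.694) = 2820.0 × 0.5273 ≈ 1486.9 m/s.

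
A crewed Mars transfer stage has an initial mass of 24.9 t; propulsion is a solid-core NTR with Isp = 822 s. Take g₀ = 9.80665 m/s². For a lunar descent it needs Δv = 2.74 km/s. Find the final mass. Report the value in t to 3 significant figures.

v_e = Isp · g₀ = 822 × 9.80665 = 8061.1 m/s.
By the Tsiolkovsky rocket equation, m₀/m_f = exp(Δv / v_e) = exp(2740 / 8061.1) = exp(0.3399) = 1.4048.
m_f = m₀ / 1.4048 = 24.9 / 1.4048 = 17.7249 t.

final mass ≈ 17.7 t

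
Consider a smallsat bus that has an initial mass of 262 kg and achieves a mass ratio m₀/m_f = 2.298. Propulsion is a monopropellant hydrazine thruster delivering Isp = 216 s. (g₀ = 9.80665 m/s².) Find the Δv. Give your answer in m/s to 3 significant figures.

Δv ≈ 1760 m/s

v_e = Isp · g₀ = 216 × 9.80665 = 2118.2 m/s.
Using Δv = v_e ln(m₀/m_f): Δv = v_e · ln(2.298) = 2118.2 × 0.8320 ≈ 1762.5 m/s.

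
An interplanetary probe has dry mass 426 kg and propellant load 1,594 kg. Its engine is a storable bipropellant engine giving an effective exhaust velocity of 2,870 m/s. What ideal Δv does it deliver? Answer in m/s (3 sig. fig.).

Δv ≈ 4470 m/s

m₀ = m_dry + m_prop = 426 + 1,594 = 2,020 kg.
Δv = v_e · ln(m₀/m_f) = 2870.0 × ln(4.742) = 2870.0 × 1.5564 ≈ 4466.9 m/s.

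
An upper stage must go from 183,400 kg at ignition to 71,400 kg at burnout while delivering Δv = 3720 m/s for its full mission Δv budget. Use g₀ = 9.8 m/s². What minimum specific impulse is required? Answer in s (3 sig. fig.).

Isp ≈ 402 s

ln(m₀/m_f) = ln(183400/71400) = ln(2.569) = 0.9434.
v_e = Δv / ln(m₀/m_f) = 3720 / 0.9434 = 3943.3 m/s.
Isp = v_e / g₀ = 3943.3 / 9.8 = 402.4 s.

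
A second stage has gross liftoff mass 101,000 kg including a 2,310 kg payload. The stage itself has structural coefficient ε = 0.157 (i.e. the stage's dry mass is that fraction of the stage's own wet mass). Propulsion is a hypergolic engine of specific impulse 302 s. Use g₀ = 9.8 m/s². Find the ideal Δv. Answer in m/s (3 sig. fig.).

Δv ≈ 5140 m/s

Stage wet mass = m₀ − payload = 101,000 − 2,310 = 98,690 kg.
Stage dry mass = ε × stage wet mass = 0.157 × 98,690 = 15,494.3 kg.
Burnout mass m_f = stage dry + payload = 15,494.3 + 2,310 = 17,804.3 kg.
v_e = Isp · g₀ = 302 × 9.8 = 2959.6 m/s.
Using Δv = v_e ln(m₀/m_f): Δv = v_e · ln(101,000/17,804.3) = 2959.6 × ln(5.673) = 2959.6 × 1.7357 ≈ 5137 m/s.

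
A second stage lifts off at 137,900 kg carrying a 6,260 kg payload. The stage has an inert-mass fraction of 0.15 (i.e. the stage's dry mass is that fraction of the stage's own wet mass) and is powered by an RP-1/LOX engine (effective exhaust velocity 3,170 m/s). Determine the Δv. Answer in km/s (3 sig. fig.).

Stage wet mass = m₀ − payload = 137,900 − 6,260 = 131,640 kg.
Stage dry mass = ε × stage wet mass = 0.15 × 131,640 = 19,746 kg.
Burnout mass m_f = stage dry + payload = 19,746 + 6,260 = 26,006 kg.
Rocket equation: Δv = v_e · ln(137,900/26,006) = 3170.0 × ln(5.303) = 3170.0 × 1.6682 ≈ 5288 m/s.

Δv ≈ 5.29 km/s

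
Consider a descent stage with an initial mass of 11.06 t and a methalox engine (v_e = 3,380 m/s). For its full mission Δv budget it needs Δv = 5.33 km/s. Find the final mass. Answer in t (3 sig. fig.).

m₀/m_f = exp(Δv / v_e) = exp(5330 / 3380.0) = exp(1.5769) = 4.8400.
m_f = m₀ / 4.8400 = 11.06 / 4.8400 = 2.28512 t.

final mass ≈ 2.29 t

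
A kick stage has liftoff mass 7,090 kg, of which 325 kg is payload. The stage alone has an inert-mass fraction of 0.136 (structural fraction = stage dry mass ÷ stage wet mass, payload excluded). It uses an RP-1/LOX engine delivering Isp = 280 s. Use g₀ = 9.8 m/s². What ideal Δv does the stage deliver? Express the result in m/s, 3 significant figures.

Δv ≈ 4770 m/s

Stage wet mass = m₀ − payload = 7,090 − 325 = 6,765 kg.
Stage dry mass = ε × stage wet mass = 0.136 × 6,765 = 920.04 kg.
Burnout mass m_f = stage dry + payload = 920.04 + 325 = 1,245.04 kg.
v_e = Isp · g₀ = 280 × 9.8 = 2744.0 m/s.
Δv = v_e · ln(7,090/1,245.04) = 2744.0 × ln(5.695) = 2744.0 × 1.7395 ≈ 4773 m/s.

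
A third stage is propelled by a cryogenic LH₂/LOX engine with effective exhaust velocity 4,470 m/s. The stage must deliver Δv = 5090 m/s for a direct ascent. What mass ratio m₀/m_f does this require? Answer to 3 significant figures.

From the ideal rocket equation, m₀/m_f = exp(Δv / v_e) = exp(5090 / 4470.0) = exp(1.1387) = 3.1227.

mass ratio ≈ 3.12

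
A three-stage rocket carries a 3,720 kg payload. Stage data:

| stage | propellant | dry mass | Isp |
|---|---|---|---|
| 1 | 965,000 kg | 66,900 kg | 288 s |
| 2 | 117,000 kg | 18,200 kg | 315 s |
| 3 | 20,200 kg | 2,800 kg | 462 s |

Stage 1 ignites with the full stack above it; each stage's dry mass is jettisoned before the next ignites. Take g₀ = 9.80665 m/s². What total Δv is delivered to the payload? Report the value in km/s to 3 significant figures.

Δv ≈ 15.0 km/s

Ignition mass of stage 1 = 965,000+66,900 + 117,000+18,200 + 20,200+2,800 + 3,720 = 1,193,820 kg.
Stage 1: m₀ = 1,193,820 kg, m_f = 1,193,820 − 965,000 = 228,820 kg; Δv = 288×9.80665×ln(5.217) = 2824.3×1.6520 ≈ 4666 m/s.
Stage 2: m₀ = 161,920 kg, m_f = 161,920 − 117,000 = 44,920 kg; Δv = 315×9.80665×ln(3.605) = 3089.1×1.2822 ≈ 3961 m/s.
Stage 3: m₀ = 26,720 kg, m_f = 26,720 − 20,200 = 6,520 kg; Δv = 462×9.80665×ln(4.098) = 4530.7×1.4105 ≈ 6391 m/s.
Total Δv = 4666 + 3961 + 6391 = 15018 m/s.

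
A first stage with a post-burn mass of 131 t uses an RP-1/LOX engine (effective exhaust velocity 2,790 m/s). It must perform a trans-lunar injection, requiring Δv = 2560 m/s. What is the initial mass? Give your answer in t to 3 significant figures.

Using Δv = v_e ln(m₀/m_f): m₀/m_f = exp(Δv / v_e) = exp(2560 / 2790.0) = exp(0.9176) = 2.5032.
m₀ = m_f × 2.5032 = 131 × 2.5032 = 327.919 t.

initial mass ≈ 328 t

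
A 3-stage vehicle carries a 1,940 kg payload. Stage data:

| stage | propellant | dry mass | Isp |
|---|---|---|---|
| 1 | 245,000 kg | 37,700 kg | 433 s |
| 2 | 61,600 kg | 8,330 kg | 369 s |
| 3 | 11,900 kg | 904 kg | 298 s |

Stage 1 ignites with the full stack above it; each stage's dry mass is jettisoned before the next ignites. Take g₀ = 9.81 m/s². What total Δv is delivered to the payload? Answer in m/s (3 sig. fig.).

Ignition mass of stage 1 = 245,000+37,700 + 61,600+8,330 + 11,900+904 + 1,940 = 367,374 kg.
Stage 1: m₀ = 367,374 kg, m_f = 367,374 − 245,000 = 122,374 kg; Δv = 433×9.81×ln(3.002) = 4247.7×1.0993 ≈ 4670 m/s.
Stage 2: m₀ = 84,674 kg, m_f = 84,674 − 61,600 = 23,074 kg; Δv = 369×9.81×ln(3.67) = 3619.9×1.3001 ≈ 4706 m/s.
Stage 3: m₀ = 14,744 kg, m_f = 14,744 − 11,900 = 2,844 kg; Δv = 298×9.81×ln(5.184) = 2923.4×1.6456 ≈ 4811 m/s.
Total Δv = 4670 + 4706 + 4811 = 14187 m/s.

Δv ≈ 14200 m/s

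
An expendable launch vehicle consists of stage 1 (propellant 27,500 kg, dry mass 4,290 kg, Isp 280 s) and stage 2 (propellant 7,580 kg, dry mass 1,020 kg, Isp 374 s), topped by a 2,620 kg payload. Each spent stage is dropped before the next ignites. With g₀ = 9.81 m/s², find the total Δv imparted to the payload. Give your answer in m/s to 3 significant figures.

Δv ≈ 6930 m/s

Ignition mass of stage 1 = 27,500+4,290 + 7,580+1,020 + 2,620 = 43,010 kg.
Stage 1: m₀ = 43,010 kg, m_f = 43,010 − 27,500 = 15,510 kg; Δv = 280×9.81×ln(2.773) = 2746.8×1.0199 ≈ 2802 m/s.
Stage 2: m₀ = 11,220 kg, m_f = 11,220 − 7,580 = 3,640 kg; Δv = 374×9.81×ln(3.082) = 3668.9×1.1257 ≈ 4130 m/s.
Total Δv = 2802 + 4130 = 6932 m/s.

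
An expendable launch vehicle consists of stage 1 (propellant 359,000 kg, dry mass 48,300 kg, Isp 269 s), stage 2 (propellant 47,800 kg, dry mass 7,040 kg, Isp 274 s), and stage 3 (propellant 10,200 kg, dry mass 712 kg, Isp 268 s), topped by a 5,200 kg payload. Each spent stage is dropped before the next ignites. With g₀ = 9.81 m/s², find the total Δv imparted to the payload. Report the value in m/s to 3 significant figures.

Δv ≈ 9310 m/s

Ignition mass of stage 1 = 359,000+48,300 + 47,800+7,040 + 10,200+712 + 5,200 = 478,252 kg.
Stage 1: m₀ = 478,252 kg, m_f = 478,252 − 359,000 = 119,252 kg; Δv = 269×9.81×ln(4.01) = 2638.9×1.3889 ≈ 3665 m/s.
Stage 2: m₀ = 70,952 kg, m_f = 70,952 − 47,800 = 23,152 kg; Δv = 274×9.81×ln(3.065) = 2687.9×1.1199 ≈ 3010 m/s.
Stage 3: m₀ = 16,112 kg, m_f = 16,112 − 10,200 = 5,912 kg; Δv = 268×9.81×ln(2.725) = 2629.1×1.0026 ≈ 2636 m/s.
Total Δv = 3665 + 3010 + 2636 = 9311 m/s.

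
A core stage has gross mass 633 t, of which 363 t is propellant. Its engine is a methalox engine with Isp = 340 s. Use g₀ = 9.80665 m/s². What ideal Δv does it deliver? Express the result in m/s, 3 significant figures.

v_e = Isp · g₀ = 340 × 9.80665 = 3334.3 m/s.
m_f = m₀ − m_prop = 633 − 363 = 270 t.
Δv = v_e · ln(m₀/m_f) = 3334.3 × ln(2.344) = 3334.3 × 0.8520 ≈ 2841.0 m/s.

Δv ≈ 2840 m/s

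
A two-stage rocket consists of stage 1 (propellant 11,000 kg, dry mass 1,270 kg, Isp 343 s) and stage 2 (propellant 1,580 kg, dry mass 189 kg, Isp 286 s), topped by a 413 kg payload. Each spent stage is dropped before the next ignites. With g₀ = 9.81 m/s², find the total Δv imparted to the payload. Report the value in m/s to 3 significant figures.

Ignition mass of stage 1 = 11,000+1,270 + 1,580+189 + 413 = 14,452 kg.
Stage 1: m₀ = 14,452 kg, m_f = 14,452 − 11,000 = 3,452 kg; Δv = 343×9.81×ln(4.187) = 3364.8×1.4319 ≈ 4818 m/s.
Stage 2: m₀ = 2,182 kg, m_f = 2,182 − 1,580 = 602 kg; Δv = 286×9.81×ln(3.625) = 2805.7×1.2877 ≈ 3613 m/s.
Total Δv = 4818 + 3613 = 8431 m/s.

Δv ≈ 8430 m/s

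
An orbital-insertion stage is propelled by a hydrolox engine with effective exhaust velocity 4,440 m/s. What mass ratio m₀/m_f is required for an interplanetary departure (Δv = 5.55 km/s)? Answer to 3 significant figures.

mass ratio ≈ 3.49

From the ideal rocket equation, m₀/m_f = exp(Δv / v_e) = exp(5550 / 4440.0) = exp(1.2500) = 3.4903.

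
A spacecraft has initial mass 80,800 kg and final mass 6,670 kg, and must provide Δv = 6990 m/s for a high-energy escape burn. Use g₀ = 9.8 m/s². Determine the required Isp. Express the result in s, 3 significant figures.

Isp ≈ 286 s

ln(m₀/m_f) = ln(80800/6670) = ln(12.11) = 2.4944.
v_e = Δv / ln(m₀/m_f) = 6990 / 2.4944 = 2802.3 m/s.
Isp = v_e / g₀ = 2802.3 / 9.8 = 286.0 s.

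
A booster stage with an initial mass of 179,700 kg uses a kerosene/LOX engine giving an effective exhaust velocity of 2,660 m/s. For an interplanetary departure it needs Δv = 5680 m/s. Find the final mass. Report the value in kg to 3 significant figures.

final mass ≈ 21200 kg

By the Tsiolkovsky rocket equation, m₀/m_f = exp(Δv / v_e) = exp(5680 / 2660.0) = exp(2.1353) = 8.4599.
m_f = m₀ / 8.4599 = 179,700 / 8.4599 = 21,241.4 kg.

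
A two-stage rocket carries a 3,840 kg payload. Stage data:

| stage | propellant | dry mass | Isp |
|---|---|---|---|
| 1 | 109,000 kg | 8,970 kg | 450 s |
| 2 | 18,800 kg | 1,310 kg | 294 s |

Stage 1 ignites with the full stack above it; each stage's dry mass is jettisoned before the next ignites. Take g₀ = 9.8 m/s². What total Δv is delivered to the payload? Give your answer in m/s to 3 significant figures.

Ignition mass of stage 1 = 109,000+8,970 + 18,800+1,310 + 3,840 = 141,920 kg.
Stage 1: m₀ = 141,920 kg, m_f = 141,920 − 109,000 = 32,920 kg; Δv = 450×9.8×ln(4.311) = 4410.0×1.4612 ≈ 6444 m/s.
Stage 2: m₀ = 23,950 kg, m_f = 23,950 − 18,800 = 5,150 kg; Δv = 294×9.8×ln(4.65) = 2881.2×1.5370 ≈ 4428 m/s.
Total Δv = 6444 + 4428 = 10872 m/s.

Δv ≈ 10900 m/s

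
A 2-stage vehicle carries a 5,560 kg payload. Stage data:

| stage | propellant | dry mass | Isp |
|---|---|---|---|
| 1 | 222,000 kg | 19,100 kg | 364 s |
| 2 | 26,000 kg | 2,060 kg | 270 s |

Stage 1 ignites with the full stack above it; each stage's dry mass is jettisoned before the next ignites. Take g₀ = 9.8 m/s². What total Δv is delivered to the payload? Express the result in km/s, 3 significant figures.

Δv ≈ 9.82 km/s

Ignition mass of stage 1 = 222,000+19,100 + 26,000+2,060 + 5,560 = 274,720 kg.
Stage 1: m₀ = 274,720 kg, m_f = 274,720 − 222,000 = 52,720 kg; Δv = 364×9.8×ln(5.211) = 3567.2×1.6508 ≈ 5889 m/s.
Stage 2: m₀ = 33,620 kg, m_f = 33,620 − 26,000 = 7,620 kg; Δv = 270×9.8×ln(4.412) = 2646.0×1.4843 ≈ 3928 m/s.
Total Δv = 5889 + 3928 = 9817 m/s.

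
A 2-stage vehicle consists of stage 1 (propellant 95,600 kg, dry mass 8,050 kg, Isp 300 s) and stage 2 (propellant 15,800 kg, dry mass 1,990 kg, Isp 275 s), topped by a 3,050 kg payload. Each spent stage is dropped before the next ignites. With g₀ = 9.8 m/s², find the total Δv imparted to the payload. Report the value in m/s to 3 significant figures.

Δv ≈ 8120 m/s

Ignition mass of stage 1 = 95,600+8,050 + 15,800+1,990 + 3,050 = 124,490 kg.
Stage 1: m₀ = 124,490 kg, m_f = 124,490 − 95,600 = 28,890 kg; Δv = 300×9.8×ln(4.309) = 2940.0×1.4607 ≈ 4295 m/s.
Stage 2: m₀ = 20,840 kg, m_f = 20,840 − 15,800 = 5,040 kg; Δv = 275×9.8×ln(4.135) = 2695.0×1.4195 ≈ 3825 m/s.
Total Δv = 4295 + 3825 = 8120 m/s.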